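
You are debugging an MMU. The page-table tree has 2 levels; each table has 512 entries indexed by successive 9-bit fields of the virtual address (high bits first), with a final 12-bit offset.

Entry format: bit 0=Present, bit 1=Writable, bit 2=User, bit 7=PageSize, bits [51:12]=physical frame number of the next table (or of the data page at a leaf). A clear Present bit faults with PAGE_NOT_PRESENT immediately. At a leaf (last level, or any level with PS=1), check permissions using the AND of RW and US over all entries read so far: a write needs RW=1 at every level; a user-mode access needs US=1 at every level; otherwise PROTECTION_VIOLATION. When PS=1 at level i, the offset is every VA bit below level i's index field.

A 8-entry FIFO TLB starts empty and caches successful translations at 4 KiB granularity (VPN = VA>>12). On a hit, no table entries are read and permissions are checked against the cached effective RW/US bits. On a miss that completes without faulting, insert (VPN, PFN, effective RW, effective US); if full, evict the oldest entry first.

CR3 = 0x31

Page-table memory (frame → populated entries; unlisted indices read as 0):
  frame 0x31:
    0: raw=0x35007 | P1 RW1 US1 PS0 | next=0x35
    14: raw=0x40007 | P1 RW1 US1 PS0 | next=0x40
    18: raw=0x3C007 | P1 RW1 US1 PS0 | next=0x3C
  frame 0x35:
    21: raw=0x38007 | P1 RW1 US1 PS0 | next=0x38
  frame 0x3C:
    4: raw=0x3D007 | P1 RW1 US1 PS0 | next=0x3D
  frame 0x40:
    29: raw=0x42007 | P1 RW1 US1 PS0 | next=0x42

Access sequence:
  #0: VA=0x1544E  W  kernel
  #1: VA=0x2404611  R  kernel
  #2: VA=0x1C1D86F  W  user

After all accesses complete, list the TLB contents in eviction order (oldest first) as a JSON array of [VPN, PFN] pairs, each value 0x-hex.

Per-access translation:
#0 VA=0x1544E (w,kernel):
  L0 @0x31[0] → 0x35007  P=1,RW=1,US=1,PS=0
  L1 @0x35[21] → 0x38007  P=1,RW=1,US=1,PS=0
  ✓ 0x3844E  — 2 lookups
#1 VA=0x2404611 (r,kernel):
  L0 @0x31[18] → 0x3C007  P=1,RW=1,US=1,PS=0
  L1 @0x3C[4] → 0x3D007  P=1,RW=1,US=1,PS=0
  ✓ 0x3D611  — 2 lookups
#2 VA=0x1C1D86F (w,user):
  L0 @0x31[14] → 0x40007  P=1,RW=1,US=1,PS=0
  L1 @0x40[29] → 0x42007  P=1,RW=1,US=1,PS=0
  ✓ 0x4286F  — 2 lookups

TLB: [["0x15", "0x38"], ["0x2404", "0x3D"], ["0x1C1D", "0x42"]]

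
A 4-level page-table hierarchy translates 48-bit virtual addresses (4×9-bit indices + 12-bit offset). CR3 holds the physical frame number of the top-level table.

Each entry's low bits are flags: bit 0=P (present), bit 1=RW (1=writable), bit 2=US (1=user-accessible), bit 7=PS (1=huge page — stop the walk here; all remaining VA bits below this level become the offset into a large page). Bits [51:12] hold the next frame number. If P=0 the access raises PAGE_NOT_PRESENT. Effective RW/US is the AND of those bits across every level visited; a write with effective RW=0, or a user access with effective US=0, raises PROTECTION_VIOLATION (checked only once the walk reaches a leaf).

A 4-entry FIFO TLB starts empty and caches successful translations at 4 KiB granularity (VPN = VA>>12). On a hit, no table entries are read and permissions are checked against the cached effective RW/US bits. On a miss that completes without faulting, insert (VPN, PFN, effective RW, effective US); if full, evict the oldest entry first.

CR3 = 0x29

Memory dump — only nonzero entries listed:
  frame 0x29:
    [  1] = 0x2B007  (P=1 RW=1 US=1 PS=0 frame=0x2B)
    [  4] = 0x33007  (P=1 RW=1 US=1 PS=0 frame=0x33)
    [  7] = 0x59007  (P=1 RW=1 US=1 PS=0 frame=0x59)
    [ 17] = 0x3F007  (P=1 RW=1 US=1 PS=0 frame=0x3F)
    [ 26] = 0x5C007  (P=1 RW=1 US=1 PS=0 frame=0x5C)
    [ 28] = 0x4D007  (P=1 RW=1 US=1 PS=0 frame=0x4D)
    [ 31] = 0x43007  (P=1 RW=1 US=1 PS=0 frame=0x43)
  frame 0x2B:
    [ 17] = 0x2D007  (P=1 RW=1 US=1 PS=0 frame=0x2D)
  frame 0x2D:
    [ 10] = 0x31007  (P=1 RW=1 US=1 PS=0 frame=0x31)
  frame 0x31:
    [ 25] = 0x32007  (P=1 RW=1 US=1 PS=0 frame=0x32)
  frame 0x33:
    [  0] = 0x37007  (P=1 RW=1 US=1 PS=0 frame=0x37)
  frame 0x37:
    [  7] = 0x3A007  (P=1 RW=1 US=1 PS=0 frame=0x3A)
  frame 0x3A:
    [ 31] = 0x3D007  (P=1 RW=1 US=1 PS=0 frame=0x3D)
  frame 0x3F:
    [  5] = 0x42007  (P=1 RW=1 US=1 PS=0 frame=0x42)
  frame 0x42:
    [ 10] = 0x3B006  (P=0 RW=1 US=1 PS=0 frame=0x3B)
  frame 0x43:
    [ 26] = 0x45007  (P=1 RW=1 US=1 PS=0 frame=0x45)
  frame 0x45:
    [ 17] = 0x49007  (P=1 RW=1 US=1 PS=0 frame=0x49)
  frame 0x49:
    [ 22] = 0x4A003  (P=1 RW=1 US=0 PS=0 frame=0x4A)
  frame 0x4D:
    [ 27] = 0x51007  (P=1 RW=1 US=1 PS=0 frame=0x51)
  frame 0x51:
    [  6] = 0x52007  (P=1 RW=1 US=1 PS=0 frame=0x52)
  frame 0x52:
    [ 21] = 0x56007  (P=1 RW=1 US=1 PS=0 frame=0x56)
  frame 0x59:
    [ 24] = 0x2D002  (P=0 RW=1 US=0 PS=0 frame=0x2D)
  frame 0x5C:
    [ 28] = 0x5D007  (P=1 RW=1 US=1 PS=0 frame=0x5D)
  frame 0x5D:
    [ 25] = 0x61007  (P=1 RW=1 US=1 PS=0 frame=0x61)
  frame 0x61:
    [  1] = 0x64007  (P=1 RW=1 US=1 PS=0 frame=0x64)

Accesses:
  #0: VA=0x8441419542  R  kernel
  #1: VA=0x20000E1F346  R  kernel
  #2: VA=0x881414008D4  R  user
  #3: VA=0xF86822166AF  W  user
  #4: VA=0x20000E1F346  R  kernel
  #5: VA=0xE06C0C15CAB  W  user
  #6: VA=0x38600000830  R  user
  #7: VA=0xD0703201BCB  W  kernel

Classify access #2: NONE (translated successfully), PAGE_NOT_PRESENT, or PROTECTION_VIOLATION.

Trace:
#0 VA=0x8441419542 (r,kernel):
  L0: frame=0x29 idx=1 entry=0x2B007 [P=1 RW=1 US=1 PS=0]
  L1: frame=0x2B idx=17 entry=0x2D007 [P=1 RW=1 US=1 PS=0]
  L2: frame=0x2D idx=10 entry=0x31007 [P=1 RW=1 US=1 PS=0]
  L3: frame=0x31 idx=25 entry=0x32007 [P=1 RW=1 US=1 PS=0]
  ⇒ phys 0x32542  [4 reads]
#1 VA=0x20000E1F346 (r,kernel):
  L0: frame=0x29 idx=4 entry=0x33007 [P=1 RW=1 US=1 PS=0]
  L1: frame=0x33 idx=0 entry=0x37007 [P=1 RW=1 US=1 PS=0]
  L2: frame=0x37 idx=7 entry=0x3A007 [P=1 RW=1 US=1 PS=0]
  L3: frame=0x3A idx=31 entry=0x3D007 [P=1 RW=1 US=1 PS=0]
  ⇒ phys 0x3D346  [4 reads]
#2 VA=0x881414008D4 (r,user):
  L0: frame=0x29 idx=17 entry=0x3F007 [P=1 RW=1 US=1 PS=0]
  L1: frame=0x3F idx=5 entry=0x42007 [P=1 RW=1 US=1 PS=0]
  L2: frame=0x42 idx=10 entry=0x3B006 [P=0 RW=1 US=1 PS=0]
  ⇒ fault: PAGE_NOT_PRESENT  — 3 lookups
#3 VA=0xF86822166AF (w,user):
  L0: frame=0x29 idx=31 entry=0x43007 [P=1 RW=1 US=1 PS=0]
  L1: frame=0x43 idx=26 entry=0x45007 [P=1 RW=1 US=1 PS=0]
  L2: frame=0x45 idx=17 entry=0x49007 [P=1 RW=1 US=1 PS=0]
  L3: frame=0x49 idx=22 entry=0x4A003 [P=1 RW=1 US=0 PS=0]
  ⇒ fault: PROTECTION_VIOLATION  — 4 lookups
#4 VA=0x20000E1F346 (r,kernel):
  TLB hit vpn=0x20000E1F → PA=0x3D346
#5 VA=0xE06C0C15CAB (w,user):
  L0: frame=0x29 idx=28 entry=0x4D007 [P=1 RW=1 US=1 PS=0]
  L1: frame=0x4D idx=27 entry=0x51007 [P=1 RW=1 US=1 PS=0]
  L2: frame=0x51 idx=6 entry=0x52007 [P=1 RW=1 US=1 PS=0]
  L3: frame=0x52 idx=21 entry=0x56007 [P=1 RW=1 US=1 PS=0]
  ⇒ phys 0x56CAB  [4 reads]
#6 VA=0x38600000830 (r,user):
  L0: frame=0x29 idx=7 entry=0x59007 [P=1 RW=1 US=1 PS=0]
  L1: frame=0x59 idx=24 entry=0x2D002 [P=0 RW=1 US=0 PS=0]
  ⇒ fault: PAGE_NOT_PRESENT  — 2 lookups
#7 VA=0xD0703201BCB (w,kernel):
  L0: frame=0x29 idx=26 entry=0x5C007 [P=1 RW=1 US=1 PS=0]
  L1: frame=0x5C idx=28 entry=0x5D007 [P=1 RW=1 US=1 PS=0]
  L2: frame=0x5D idx=25 entry=0x61007 [P=1 RW=1 US=1 PS=0]
  L3: frame=0x61 idx=1 entry=0x64007 [P=1 RW=1 US=1 PS=0]
  ⇒ phys 0x64BCB  [4 reads]

Access #2 fault: PAGE_NOT_PRESENT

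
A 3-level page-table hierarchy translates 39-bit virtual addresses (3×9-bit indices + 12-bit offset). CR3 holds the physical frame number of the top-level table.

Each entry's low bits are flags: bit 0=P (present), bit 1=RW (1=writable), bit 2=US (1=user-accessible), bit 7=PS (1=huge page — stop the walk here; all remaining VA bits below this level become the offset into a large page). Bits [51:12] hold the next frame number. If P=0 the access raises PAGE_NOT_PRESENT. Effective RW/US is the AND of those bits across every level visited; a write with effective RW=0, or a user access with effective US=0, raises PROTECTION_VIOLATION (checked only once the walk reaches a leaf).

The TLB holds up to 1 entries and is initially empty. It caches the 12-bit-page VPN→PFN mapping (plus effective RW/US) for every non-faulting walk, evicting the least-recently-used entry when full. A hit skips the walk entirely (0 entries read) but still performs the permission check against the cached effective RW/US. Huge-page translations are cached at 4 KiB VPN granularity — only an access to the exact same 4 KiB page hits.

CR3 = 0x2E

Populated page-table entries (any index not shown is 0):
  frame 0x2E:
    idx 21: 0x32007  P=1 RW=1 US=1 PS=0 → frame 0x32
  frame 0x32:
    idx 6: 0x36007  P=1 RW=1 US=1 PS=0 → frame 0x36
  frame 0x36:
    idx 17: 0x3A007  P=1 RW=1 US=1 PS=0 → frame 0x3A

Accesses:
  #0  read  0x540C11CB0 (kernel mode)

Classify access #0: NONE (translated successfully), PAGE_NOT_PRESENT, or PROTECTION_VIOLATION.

Trace:
#0 VA=0x540C11CB0 (r,kernel):
  [0] read 0x2E idx=21: raw=0x32007 flags P=1 W=1 U=1 S=0
  [1] read 0x32 idx=6: raw=0x36007 flags P=1 W=1 U=1 S=0
  [2] read 0x36 idx=17: raw=0x3A007 flags P=1 W=1 U=1 S=0
  ⇒ phys 0x3ACB0  [3 reads]

Access #0 fault: NONE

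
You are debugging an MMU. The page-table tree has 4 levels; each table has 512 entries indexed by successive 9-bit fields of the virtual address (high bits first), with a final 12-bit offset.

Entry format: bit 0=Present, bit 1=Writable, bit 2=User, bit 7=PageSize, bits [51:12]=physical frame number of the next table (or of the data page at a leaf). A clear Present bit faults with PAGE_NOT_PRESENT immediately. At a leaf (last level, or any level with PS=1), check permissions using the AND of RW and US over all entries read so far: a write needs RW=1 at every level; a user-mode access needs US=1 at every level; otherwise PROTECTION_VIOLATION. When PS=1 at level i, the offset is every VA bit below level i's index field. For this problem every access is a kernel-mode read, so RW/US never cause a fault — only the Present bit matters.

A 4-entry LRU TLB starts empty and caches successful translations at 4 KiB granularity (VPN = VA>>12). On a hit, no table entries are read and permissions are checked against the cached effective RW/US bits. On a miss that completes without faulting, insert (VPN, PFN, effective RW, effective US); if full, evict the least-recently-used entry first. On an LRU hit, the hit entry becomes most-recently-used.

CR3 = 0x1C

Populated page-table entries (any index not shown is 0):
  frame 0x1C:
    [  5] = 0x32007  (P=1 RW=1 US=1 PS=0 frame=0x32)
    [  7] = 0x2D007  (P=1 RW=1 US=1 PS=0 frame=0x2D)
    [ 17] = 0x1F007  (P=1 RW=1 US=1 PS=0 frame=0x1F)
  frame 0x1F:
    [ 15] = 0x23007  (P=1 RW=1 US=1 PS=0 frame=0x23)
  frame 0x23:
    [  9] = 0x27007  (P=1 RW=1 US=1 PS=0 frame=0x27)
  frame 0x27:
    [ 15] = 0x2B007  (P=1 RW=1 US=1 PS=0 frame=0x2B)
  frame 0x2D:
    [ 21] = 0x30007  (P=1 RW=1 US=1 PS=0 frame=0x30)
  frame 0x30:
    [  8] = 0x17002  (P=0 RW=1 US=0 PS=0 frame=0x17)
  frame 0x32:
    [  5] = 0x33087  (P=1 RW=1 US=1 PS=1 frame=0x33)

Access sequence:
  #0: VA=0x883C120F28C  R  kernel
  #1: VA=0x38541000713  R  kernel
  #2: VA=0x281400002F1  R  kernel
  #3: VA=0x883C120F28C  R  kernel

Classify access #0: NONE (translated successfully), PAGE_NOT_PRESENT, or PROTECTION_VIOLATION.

Per-access translation:
#0 VA=0x883C120F28C (r,kernel):
  [0] read 0x1C idx=17: raw=0x1F007 flags P=1 W=1 U=1 S=0
  [1] read 0x1F idx=15: raw=0x23007 flags P=1 W=1 U=1 S=0
  [2] read 0x23 idx=9: raw=0x27007 flags P=1 W=1 U=1 S=0
  [3] read 0x27 idx=15: raw=0x2B007 flags P=1 W=1 U=1 S=0
  ✓ 0x2B28C  — 4 lookups
#1 VA=0x38541000713 (r,kernel):
  [0] read 0x1C idx=7: raw=0x2D007 flags P=1 W=1 U=1 S=0
  [1] read 0x2D idx=21: raw=0x30007 flags P=1 W=1 U=1 S=0
  [2] read 0x30 idx=8: raw=0x17002 flags P=0 W=1 U=0 S=0
  → PAGE_NOT_PRESENT  (3 entries read)
#2 VA=0x281400002F1 (r,kernel):
  [0] read 0x1C idx=5: raw=0x32007 flags P=1 W=1 U=1 S=0
  [1] read 0x32 idx=5: raw=0x33087 flags P=1 W=1 U=1 S=1
  ✓ 0x332F1 (huge @L1)  — 2 lookups
#3 VA=0x883C120F28C (r,kernel):
  TLB hit vpn=0x883C120F → PA=0x2B28C

Access #0 fault: NONE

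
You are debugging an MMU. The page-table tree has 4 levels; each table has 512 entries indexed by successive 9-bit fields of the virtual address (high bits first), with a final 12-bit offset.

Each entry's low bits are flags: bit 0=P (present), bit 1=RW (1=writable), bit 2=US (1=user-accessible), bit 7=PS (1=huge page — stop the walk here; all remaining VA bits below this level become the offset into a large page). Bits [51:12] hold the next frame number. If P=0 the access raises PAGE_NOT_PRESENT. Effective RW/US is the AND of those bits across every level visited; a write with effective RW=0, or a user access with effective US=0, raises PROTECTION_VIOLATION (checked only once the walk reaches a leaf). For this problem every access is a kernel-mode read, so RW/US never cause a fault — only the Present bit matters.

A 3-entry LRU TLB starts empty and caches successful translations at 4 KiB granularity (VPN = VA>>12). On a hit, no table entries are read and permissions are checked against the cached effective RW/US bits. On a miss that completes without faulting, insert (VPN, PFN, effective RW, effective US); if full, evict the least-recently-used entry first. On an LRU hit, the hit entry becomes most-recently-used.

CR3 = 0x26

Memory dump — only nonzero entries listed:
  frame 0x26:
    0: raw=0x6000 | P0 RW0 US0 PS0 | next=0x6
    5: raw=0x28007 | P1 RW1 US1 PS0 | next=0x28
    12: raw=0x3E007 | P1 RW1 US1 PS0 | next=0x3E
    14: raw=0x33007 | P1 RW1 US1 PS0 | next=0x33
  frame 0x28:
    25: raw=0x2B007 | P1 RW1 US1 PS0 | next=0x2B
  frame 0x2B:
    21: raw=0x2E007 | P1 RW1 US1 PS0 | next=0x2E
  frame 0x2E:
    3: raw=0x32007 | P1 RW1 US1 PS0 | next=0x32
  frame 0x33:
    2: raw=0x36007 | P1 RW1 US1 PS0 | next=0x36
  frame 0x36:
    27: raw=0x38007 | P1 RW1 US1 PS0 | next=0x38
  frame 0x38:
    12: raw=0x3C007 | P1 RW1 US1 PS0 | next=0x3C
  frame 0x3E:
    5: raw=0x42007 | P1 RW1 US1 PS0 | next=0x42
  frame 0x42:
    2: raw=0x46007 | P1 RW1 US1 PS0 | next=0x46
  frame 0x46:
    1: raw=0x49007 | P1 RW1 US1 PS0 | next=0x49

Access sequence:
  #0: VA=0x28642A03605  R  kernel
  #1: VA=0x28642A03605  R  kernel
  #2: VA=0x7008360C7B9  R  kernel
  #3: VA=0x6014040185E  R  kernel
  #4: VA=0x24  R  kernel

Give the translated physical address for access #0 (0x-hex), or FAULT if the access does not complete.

Trace:
#0 VA=0x28642A03605 (r,kernel):
  L0 @0x26[5] → 0x28007  P=1,RW=1,US=1,PS=0
  L1 @0x28[25] → 0x2B007  P=1,RW=1,US=1,PS=0
  L2 @0x2B[21] → 0x2E007  P=1,RW=1,US=1,PS=0
  L3 @0x2E[3] → 0x32007  P=1,RW=1,US=1,PS=0
  ✓ 0x32605  — 4 lookups
#1 VA=0x28642A03605 (r,kernel):
  TLB hit vpn=0x28642A03 → PA=0x32605
#2 VA=0x7008360C7B9 (r,kernel):
  L0 @0x26[14] → 0x33007  P=1,RW=1,US=1,PS=0
  L1 @0x33[2] → 0x36007  P=1,RW=1,US=1,PS=0
  L2 @0x36[27] → 0x38007  P=1,RW=1,US=1,PS=0
  L3 @0x38[12] → 0x3C007  P=1,RW=1,US=1,PS=0
  ✓ 0x3C7B9  — 4 lookups
#3 VA=0x6014040185E (r,kernel):
  L0 @0x26[12] → 0x3E007  P=1,RW=1,US=1,PS=0
  L1 @0x3E[5] → 0x42007  P=1,RW=1,US=1,PS=0
  L2 @0x42[2] → 0x46007  P=1,RW=1,US=1,PS=0
  L3 @0x46[1] → 0x49007  P=1,RW=1,US=1,PS=0
  ✓ 0x4985E  — 4 lookups
#4 VA=0x24 (r,kernel):
  L0 @0x26[0] → 0x6000  P=0,RW=0,US=0,PS=0
  ✗ PAGE_NOT_PRESENT  [1 reads]

Access #0 PA: 0x32605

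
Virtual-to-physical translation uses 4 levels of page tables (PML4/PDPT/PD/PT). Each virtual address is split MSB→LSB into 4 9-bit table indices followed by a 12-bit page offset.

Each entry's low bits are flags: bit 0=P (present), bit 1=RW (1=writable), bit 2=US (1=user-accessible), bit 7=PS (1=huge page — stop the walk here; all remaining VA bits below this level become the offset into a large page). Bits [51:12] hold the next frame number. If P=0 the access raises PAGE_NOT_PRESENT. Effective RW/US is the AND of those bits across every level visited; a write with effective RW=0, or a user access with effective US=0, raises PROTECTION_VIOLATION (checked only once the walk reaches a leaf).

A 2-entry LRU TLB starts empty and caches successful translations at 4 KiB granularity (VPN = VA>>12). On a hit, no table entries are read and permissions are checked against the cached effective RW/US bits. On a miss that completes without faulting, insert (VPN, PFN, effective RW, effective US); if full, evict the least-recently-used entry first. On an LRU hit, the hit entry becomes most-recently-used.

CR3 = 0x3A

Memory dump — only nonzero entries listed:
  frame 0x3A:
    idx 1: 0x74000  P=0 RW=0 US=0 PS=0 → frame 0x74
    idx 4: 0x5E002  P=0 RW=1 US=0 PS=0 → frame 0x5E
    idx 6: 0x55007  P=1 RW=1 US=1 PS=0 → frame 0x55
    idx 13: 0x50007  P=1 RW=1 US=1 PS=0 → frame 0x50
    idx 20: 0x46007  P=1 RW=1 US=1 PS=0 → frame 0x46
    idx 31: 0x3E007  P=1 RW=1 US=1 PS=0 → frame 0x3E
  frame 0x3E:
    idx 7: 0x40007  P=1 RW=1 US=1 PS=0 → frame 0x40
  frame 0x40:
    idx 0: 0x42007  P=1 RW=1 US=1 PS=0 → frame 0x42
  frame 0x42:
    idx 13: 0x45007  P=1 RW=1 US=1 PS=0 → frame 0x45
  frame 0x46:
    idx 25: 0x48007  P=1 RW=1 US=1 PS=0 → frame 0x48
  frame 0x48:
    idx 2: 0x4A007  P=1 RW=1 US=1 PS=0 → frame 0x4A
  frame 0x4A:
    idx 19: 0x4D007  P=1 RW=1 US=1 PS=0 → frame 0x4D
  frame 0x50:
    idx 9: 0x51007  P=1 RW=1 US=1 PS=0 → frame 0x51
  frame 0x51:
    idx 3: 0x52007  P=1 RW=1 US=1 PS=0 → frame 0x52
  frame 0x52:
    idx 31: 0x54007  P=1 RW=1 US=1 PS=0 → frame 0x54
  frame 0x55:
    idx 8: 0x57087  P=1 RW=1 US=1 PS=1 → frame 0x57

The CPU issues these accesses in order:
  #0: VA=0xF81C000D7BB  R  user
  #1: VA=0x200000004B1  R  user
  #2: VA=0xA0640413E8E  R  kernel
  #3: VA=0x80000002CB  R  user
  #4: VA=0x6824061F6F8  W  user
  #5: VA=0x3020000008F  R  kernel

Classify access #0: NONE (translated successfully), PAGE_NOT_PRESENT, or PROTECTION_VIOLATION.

Walk each access:
#0 VA=0xF81C000D7BB (r,user):
  lvl0: tbl 0x3A, slot 31 ⇒ 0x3E007 (P1/RW1/US1/PS0)
  lvl1: tbl 0x3E, slot 7 ⇒ 0x40007 (P1/RW1/US1/PS0)
  lvl2: tbl 0x40, slot 0 ⇒ 0x42007 (P1/RW1/US1/PS0)
  lvl3: tbl 0x42, slot 13 ⇒ 0x45007 (P1/RW1/US1/PS0)
  ✓ 0x457BB  — 4 lookups
#1 VA=0x200000004B1 (r,user):
  lvl0: tbl 0x3A, slot 4 ⇒ 0x5E002 (P0/RW1/US0/PS0)
  ⇒ fault: PAGE_NOT_PRESENT  — 1 lookups
#2 VA=0xA0640413E8E (r,kernel):
  lvl0: tbl 0x3A, slot 20 ⇒ 0x46007 (P1/RW1/US1/PS0)
  lvl1: tbl 0x46, slot 25 ⇒ 0x48007 (P1/RW1/US1/PS0)
  lvl2: tbl 0x48, slot 2 ⇒ 0x4A007 (P1/RW1/US1/PS0)
  lvl3: tbl 0x4A, slot 19 ⇒ 0x4D007 (P1/RW1/US1/PS0)
  ✓ 0x4DE8E  — 4 lookups
#3 VA=0x80000002CB (r,user):
  lvl0: tbl 0x3A, slot 1 ⇒ 0x74000 (P0/RW0/US0/PS0)
  ⇒ fault: PAGE_NOT_PRESENT  — 1 lookups
#4 VA=0x6824061F6F8 (w,user):
  lvl0: tbl 0x3A, slot 13 ⇒ 0x50007 (P1/RW1/US1/PS0)
  lvl1: tbl 0x50, slot 9 ⇒ 0x51007 (P1/RW1/US1/PS0)
  lvl2: tbl 0x51, slot 3 ⇒ 0x52007 (P1/RW1/US1/PS0)
  lvl3: tbl 0x52, slot 31 ⇒ 0x54007 (P1/RW1/US1/PS0)
  ✓ 0x546F8  — 4 lookups
#5 VA=0x3020000008F (r,kernel):
  lvl0: tbl 0x3A, slot 6 ⇒ 0x55007 (P1/RW1/US1/PS0)
  lvl1: tbl 0x55, slot 8 ⇒ 0x57087 (P1/RW1/US1/PS1)
  ✓ 0x5708F (huge @L1)  — 2 lookups

Access #0 fault: NONE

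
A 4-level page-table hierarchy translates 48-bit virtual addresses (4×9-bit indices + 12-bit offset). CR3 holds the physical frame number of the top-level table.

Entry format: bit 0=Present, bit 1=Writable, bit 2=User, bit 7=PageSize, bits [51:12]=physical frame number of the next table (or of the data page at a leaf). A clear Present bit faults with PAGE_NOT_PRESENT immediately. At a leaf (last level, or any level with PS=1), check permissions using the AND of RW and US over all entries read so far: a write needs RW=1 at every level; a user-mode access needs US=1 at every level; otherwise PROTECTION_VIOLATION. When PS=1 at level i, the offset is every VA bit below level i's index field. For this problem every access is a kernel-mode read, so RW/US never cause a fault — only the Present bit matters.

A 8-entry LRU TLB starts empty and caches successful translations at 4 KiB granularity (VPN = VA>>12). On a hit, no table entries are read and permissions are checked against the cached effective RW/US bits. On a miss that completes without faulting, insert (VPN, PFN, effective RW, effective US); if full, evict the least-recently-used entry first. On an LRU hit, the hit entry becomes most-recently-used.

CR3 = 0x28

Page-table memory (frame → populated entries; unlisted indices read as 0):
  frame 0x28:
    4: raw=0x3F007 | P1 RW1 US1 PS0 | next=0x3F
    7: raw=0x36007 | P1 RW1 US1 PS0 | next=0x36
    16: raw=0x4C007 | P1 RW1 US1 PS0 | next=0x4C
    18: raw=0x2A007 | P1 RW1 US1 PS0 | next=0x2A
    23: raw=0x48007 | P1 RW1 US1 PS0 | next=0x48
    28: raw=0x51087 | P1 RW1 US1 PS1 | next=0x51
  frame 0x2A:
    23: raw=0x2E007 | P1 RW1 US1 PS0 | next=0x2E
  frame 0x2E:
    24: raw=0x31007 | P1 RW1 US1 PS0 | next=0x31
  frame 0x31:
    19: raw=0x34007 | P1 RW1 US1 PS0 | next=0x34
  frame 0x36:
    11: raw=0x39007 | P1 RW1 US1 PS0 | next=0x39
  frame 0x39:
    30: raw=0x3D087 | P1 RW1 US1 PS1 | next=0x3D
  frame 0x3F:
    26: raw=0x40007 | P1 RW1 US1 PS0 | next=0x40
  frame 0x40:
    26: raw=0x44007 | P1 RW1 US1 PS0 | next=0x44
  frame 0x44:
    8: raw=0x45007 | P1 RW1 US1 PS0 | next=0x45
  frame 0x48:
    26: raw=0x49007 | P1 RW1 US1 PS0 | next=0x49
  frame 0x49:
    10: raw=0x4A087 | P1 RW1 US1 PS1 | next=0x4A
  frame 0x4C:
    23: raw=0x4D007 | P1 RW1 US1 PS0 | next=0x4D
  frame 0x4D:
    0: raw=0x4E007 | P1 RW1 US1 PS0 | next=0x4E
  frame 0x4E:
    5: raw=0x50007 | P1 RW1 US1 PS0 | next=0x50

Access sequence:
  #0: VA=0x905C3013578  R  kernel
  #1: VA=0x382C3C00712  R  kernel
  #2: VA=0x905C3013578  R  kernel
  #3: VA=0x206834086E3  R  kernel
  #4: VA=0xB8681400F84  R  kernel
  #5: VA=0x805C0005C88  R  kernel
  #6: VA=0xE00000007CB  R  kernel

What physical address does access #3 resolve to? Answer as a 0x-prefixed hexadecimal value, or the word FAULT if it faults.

Walk each access:
#0 VA=0x905C3013578 (r,kernel):
  [0] read 0x28 idx=18: raw=0x2A007 flags P=1 W=1 U=1 S=0
  [1] read 0x2A idx=23: raw=0x2E007 flags P=1 W=1 U=1 S=0
  [2] read 0x2E idx=24: raw=0x31007 flags P=1 W=1 U=1 S=0
  [3] read 0x31 idx=19: raw=0x34007 flags P=1 W=1 U=1 S=0
  → PA=0x34578  (4 entries read)
#1 VA=0x382C3C00712 (r,kernel):
  [0] read 0x28 idx=7: raw=0x36007 flags P=1 W=1 U=1 S=0
  [1] read 0x36 idx=11: raw=0x39007 flags P=1 W=1 U=1 S=0
  [2] read 0x39 idx=30: raw=0x3D087 flags P=1 W=1 U=1 S=1
  → PA=0x3D712 (huge @L2)  (3 entries read)
#2 VA=0x905C3013578 (r,kernel):
  TLB hit vpn=0x905C3013 → PA=0x34578
#3 VA=0x206834086E3 (r,kernel):
  [0] read 0x28 idx=4: raw=0x3F007 flags P=1 W=1 U=1 S=0
  [1] read 0x3F idx=26: raw=0x40007 flags P=1 W=1 U=1 S=0
  [2] read 0x40 idx=26: raw=0x44007 flags P=1 W=1 U=1 S=0
  [3] read 0x44 idx=8: raw=0x45007 flags P=1 W=1 U=1 S=0
  → PA=0x456E3  (4 entries read)
#4 VA=0xB8681400F84 (r,kernel):
  [0] read 0x28 idx=23: raw=0x48007 flags P=1 W=1 U=1 S=0
  [1] read 0x48 idx=26: raw=0x49007 flags P=1 W=1 U=1 S=0
  [2] read 0x49 idx=10: raw=0x4A087 flags P=1 W=1 U=1 S=1
  → PA=0x4AF84 (huge @L2)  (3 entries read)
#5 VA=0x805C0005C88 (r,kernel):
  [0] read 0x28 idx=16: raw=0x4C007 flags P=1 W=1 U=1 S=0
  [1] read 0x4C idx=23: raw=0x4D007 flags P=1 W=1 U=1 S=0
  [2] read 0x4D idx=0: raw=0x4E007 flags P=1 W=1 U=1 S=0
  [3] read 0x4E idx=5: raw=0x50007 flags P=1 W=1 U=1 S=0
  → PA=0x50C88  (4 entries read)
#6 VA=0xE00000007CB (r,kernel):
  [0] read 0x28 idx=28: raw=0x51087 flags P=1 W=1 U=1 S=1
  → PA=0x517CB (huge @L0)  (1 entries read)

Access #3 PA: 0x456E3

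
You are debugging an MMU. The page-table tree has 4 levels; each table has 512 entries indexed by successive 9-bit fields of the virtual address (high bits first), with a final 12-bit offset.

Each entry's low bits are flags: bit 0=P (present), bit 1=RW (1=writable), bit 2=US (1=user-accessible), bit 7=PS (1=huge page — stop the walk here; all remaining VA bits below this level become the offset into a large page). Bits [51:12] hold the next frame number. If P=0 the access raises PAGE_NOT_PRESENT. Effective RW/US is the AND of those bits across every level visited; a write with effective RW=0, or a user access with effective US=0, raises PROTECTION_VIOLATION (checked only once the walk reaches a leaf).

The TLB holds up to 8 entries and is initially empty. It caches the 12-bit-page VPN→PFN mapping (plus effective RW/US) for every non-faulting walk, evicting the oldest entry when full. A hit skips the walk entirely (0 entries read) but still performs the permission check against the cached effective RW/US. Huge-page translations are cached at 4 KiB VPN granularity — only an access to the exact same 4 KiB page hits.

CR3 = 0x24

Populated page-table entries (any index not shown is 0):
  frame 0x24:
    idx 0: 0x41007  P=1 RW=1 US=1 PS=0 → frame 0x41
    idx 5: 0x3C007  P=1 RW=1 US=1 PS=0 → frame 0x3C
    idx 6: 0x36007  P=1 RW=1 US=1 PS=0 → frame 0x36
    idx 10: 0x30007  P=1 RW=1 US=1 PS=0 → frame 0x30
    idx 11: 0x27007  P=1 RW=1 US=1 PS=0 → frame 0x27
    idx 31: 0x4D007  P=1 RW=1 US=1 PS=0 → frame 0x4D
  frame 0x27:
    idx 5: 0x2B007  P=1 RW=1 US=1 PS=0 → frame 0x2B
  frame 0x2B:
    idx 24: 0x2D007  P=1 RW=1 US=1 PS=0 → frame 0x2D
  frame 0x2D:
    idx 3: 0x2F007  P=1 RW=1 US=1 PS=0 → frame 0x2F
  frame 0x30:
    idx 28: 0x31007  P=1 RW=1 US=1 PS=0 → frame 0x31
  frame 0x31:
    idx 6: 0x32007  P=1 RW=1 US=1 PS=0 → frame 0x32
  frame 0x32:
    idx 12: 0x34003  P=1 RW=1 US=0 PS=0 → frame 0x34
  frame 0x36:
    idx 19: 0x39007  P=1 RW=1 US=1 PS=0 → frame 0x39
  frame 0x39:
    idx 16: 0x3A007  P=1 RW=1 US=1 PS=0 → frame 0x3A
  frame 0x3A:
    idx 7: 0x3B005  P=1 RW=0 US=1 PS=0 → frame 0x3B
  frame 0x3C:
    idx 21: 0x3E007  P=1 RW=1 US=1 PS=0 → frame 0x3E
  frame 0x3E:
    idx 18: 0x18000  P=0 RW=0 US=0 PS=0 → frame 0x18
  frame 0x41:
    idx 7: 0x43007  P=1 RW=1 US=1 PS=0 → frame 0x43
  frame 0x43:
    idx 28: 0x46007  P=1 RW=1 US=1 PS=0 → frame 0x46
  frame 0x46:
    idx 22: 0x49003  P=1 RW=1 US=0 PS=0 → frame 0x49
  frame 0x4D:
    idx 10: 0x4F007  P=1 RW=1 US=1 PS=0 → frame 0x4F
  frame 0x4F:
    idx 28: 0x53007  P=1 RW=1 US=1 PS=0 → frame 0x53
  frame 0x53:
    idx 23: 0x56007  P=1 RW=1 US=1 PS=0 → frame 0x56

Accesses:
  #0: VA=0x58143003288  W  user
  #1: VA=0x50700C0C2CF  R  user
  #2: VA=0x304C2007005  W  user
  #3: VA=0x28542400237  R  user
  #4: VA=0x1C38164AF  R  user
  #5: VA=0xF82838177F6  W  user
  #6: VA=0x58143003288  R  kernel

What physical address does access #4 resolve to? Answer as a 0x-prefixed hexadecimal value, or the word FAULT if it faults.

Per-access translation:
#0 VA=0x58143003288 (w,user):
  [0] read 0x24 idx=11: raw=0x27007 flags P=1 W=1 U=1 S=0
  [1] read 0x27 idx=5: raw=0x2B007 flags P=1 W=1 U=1 S=0
  [2] read 0x2B idx=24: raw=0x2D007 flags P=1 W=1 U=1 S=0
  [3] read 0x2D idx=3: raw=0x2F007 flags P=1 W=1 U=1 S=0
  ⇒ phys 0x2F288  [4 reads]
#1 VA=0x50700C0C2CF (r,user):
  [0] read 0x24 idx=10: raw=0x30007 flags P=1 W=1 U=1 S=0
  [1] read 0x30 idx=28: raw=0x31007 flags P=1 W=1 U=1 S=0
  [2] read 0x31 idx=6: raw=0x32007 flags P=1 W=1 U=1 S=0
  [3] read 0x32 idx=12: raw=0x34003 flags P=1 W=1 U=0 S=0
  ✗ PROTECTION_VIOLATION  [4 reads]
#2 VA=0x304C2007005 (w,user):
  [0] read 0x24 idx=6: raw=0x36007 flags P=1 W=1 U=1 S=0
  [1] read 0x36 idx=19: raw=0x39007 flags P=1 W=1 U=1 S=0
  [2] read 0x39 idx=16: raw=0x3A007 flags P=1 W=1 U=1 S=0
  [3] read 0x3A idx=7: raw=0x3B005 flags P=1 W=0 U=1 S=0
  ✗ PROTECTION_VIOLATION  [4 reads]
#3 VA=0x28542400237 (r,user):
  [0] read 0x24 idx=5: raw=0x3C007 flags P=1 W=1 U=1 S=0
  [1] read 0x3C idx=21: raw=0x3E007 flags P=1 W=1 U=1 S=0
  [2] read 0x3E idx=18: raw=0x18000 flags P=0 W=0 U=0 S=0
  ✗ PAGE_NOT_PRESENT  [3 reads]
#4 VA=0x1C38164AF (r,user):
  [0] read 0x24 idx=0: raw=0x41007 flags P=1 W=1 U=1 S=0
  [1] read 0x41 idx=7: raw=0x43007 flags P=1 W=1 U=1 S=0
  [2] read 0x43 idx=28: raw=0x46007 flags P=1 W=1 U=1 S=0
  [3] read 0x46 idx=22: raw=0x49003 flags P=1 W=1 U=0 S=0
  ✗ PROTECTION_VIOLATION  [4 reads]
#5 VA=0xF82838177F6 (w,user):
  [0] read 0x24 idx=31: raw=0x4D007 flags P=1 W=1 U=1 S=0
  [1] read 0x4D idx=10: raw=0x4F007 flags P=1 W=1 U=1 S=0
  [2] read 0x4F idx=28: raw=0x53007 flags P=1 W=1 U=1 S=0
  [3] read 0x53 idx=23: raw=0x56007 flags P=1 W=1 U=1 S=0
  ⇒ phys 0x567F6  [4 reads]
#6 VA=0x58143003288 (r,kernel):
  TLB hit vpn=0x58143003 → PA=0x2F288

Access #4 PA: FAULT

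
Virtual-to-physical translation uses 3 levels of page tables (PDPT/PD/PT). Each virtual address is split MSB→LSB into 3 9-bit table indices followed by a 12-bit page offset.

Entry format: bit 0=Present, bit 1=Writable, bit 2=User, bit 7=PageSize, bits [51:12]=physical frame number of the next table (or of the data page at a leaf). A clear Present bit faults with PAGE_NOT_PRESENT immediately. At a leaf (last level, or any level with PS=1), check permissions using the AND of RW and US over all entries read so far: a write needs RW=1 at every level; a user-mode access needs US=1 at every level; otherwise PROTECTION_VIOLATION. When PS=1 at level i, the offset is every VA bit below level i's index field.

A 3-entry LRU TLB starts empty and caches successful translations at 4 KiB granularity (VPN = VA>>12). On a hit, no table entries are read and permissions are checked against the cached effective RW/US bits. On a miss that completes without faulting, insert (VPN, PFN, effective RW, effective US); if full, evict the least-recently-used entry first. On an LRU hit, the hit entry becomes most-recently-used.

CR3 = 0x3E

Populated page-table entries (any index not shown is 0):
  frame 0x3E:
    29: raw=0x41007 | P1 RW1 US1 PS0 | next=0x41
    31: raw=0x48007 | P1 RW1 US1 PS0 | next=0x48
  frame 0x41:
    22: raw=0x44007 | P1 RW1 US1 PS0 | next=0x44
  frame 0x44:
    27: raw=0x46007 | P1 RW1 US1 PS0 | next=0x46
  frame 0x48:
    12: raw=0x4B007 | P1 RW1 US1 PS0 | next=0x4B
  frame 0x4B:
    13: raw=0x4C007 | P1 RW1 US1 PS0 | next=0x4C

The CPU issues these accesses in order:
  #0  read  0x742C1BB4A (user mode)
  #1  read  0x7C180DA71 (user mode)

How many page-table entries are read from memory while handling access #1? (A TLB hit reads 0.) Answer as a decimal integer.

Walk each access:
#0 VA=0x742C1BB4A (r,user):
  [0] read 0x3E idx=29: raw=0x41007 flags P=1 W=1 U=1 S=0
  [1] read 0x41 idx=22: raw=0x44007 flags P=1 W=1 U=1 S=0
  [2] read 0x44 idx=27: raw=0x46007 flags P=1 W=1 U=1 S=0
  → PA=0x46B4A  (3 entries read)
#1 VA=0x7C180DA71 (r,user):
  [0] read 0x3E idx=31: raw=0x48007 flags P=1 W=1 U=1 S=0
  [1] read 0x48 idx=12: raw=0x4B007 flags P=1 W=1 U=1 S=0
  [2] read 0x4B idx=13: raw=0x4C007 flags P=1 W=1 U=1 S=0
  → PA=0x4CA71  (3 entries read)

Entries read for #1: 3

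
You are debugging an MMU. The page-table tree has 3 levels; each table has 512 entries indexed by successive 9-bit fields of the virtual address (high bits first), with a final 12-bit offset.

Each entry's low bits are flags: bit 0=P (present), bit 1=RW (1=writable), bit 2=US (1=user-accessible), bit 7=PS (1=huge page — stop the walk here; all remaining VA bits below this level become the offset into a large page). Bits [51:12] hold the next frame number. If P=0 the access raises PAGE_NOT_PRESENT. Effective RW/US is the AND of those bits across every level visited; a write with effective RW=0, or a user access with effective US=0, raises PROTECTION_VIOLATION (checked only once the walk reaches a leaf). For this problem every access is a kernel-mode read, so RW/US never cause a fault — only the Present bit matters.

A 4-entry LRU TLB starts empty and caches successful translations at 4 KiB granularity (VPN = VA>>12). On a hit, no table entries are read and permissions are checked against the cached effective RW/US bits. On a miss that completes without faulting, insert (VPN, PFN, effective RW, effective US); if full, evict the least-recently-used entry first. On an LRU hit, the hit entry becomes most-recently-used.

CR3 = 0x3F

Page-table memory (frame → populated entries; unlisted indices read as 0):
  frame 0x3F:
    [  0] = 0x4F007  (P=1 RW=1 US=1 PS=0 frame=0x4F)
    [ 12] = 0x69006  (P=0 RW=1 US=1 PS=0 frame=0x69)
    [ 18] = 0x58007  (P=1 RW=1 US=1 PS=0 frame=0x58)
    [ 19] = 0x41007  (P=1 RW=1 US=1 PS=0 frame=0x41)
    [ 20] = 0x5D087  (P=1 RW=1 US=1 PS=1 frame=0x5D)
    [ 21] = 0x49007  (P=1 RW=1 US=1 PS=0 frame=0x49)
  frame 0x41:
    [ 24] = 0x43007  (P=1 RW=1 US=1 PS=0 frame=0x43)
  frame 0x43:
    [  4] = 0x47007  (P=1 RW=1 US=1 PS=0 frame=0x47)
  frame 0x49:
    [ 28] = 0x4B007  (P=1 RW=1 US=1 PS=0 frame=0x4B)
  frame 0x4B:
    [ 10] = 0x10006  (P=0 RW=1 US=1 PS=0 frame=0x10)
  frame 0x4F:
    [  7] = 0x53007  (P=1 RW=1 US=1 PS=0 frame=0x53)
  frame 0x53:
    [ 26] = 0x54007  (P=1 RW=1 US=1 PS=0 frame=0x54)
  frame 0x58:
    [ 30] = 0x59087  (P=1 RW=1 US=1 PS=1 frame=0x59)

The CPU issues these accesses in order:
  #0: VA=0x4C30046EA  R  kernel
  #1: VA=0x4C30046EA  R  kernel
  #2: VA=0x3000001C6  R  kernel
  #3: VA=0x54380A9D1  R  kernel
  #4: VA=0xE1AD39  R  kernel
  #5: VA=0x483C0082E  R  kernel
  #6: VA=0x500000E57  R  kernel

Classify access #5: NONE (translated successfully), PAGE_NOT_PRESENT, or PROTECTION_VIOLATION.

Walk each access:
#0 VA=0x4C30046EA (r,kernel):
  [0] read 0x3F idx=19: raw=0x41007 flags P=1 W=1 U=1 S=0
  [1] read 0x41 idx=24: raw=0x43007 flags P=1 W=1 U=1 S=0
  [2] read 0x43 idx=4: raw=0x47007 flags P=1 W=1 U=1 S=0
  → PA=0x476EA  (3 entries read)
#1 VA=0x4C30046EA (r,kernel):
  TLB hit vpn=0x4C3004 → PA=0x476EA
#2 VA=0x3000001C6 (r,kernel):
  [0] read 0x3F idx=12: raw=0x69006 flags P=0 W=1 U=1 S=0
  → PAGE_NOT_PRESENT  (1 entries read)
#3 VA=0x54380A9D1 (r,kernel):
  [0] read 0x3F idx=21: raw=0x49007 flags P=1 W=1 U=1 S=0
  [1] read 0x49 idx=28: raw=0x4B007 flags P=1 W=1 U=1 S=0
  [2] read 0x4B idx=10: raw=0x10006 flags P=0 W=1 U=1 S=0
  → PAGE_NOT_PRESENT  (3 entries read)
#4 VA=0xE1AD39 (r,kernel):
  [0] read 0x3F idx=0: raw=0x4F007 flags P=1 W=1 U=1 S=0
  [1] read 0x4F idx=7: raw=0x53007 flags P=1 W=1 U=1 S=0
  [2] read 0x53 idx=26: raw=0x54007 flags P=1 W=1 U=1 S=0
  → PA=0x54D39  (3 entries read)
#5 VA=0x483C0082E (r,kernel):
  [0] read 0x3F idx=18: raw=0x58007 flags P=1 W=1 U=1 S=0
  [1] read 0x58 idx=30: raw=0x59087 flags P=1 W=1 U=1 S=1
  → PA=0x5982E (huge @L1)  (2 entries read)
#6 VA=0x500000E57 (r,kernel):
  [0] read 0x3F idx=20: raw=0x5D087 flags P=1 W=1 U=1 S=1
  → PA=0x5DE57 (huge @L0)  (1 entries read)

Access #5 fault: NONE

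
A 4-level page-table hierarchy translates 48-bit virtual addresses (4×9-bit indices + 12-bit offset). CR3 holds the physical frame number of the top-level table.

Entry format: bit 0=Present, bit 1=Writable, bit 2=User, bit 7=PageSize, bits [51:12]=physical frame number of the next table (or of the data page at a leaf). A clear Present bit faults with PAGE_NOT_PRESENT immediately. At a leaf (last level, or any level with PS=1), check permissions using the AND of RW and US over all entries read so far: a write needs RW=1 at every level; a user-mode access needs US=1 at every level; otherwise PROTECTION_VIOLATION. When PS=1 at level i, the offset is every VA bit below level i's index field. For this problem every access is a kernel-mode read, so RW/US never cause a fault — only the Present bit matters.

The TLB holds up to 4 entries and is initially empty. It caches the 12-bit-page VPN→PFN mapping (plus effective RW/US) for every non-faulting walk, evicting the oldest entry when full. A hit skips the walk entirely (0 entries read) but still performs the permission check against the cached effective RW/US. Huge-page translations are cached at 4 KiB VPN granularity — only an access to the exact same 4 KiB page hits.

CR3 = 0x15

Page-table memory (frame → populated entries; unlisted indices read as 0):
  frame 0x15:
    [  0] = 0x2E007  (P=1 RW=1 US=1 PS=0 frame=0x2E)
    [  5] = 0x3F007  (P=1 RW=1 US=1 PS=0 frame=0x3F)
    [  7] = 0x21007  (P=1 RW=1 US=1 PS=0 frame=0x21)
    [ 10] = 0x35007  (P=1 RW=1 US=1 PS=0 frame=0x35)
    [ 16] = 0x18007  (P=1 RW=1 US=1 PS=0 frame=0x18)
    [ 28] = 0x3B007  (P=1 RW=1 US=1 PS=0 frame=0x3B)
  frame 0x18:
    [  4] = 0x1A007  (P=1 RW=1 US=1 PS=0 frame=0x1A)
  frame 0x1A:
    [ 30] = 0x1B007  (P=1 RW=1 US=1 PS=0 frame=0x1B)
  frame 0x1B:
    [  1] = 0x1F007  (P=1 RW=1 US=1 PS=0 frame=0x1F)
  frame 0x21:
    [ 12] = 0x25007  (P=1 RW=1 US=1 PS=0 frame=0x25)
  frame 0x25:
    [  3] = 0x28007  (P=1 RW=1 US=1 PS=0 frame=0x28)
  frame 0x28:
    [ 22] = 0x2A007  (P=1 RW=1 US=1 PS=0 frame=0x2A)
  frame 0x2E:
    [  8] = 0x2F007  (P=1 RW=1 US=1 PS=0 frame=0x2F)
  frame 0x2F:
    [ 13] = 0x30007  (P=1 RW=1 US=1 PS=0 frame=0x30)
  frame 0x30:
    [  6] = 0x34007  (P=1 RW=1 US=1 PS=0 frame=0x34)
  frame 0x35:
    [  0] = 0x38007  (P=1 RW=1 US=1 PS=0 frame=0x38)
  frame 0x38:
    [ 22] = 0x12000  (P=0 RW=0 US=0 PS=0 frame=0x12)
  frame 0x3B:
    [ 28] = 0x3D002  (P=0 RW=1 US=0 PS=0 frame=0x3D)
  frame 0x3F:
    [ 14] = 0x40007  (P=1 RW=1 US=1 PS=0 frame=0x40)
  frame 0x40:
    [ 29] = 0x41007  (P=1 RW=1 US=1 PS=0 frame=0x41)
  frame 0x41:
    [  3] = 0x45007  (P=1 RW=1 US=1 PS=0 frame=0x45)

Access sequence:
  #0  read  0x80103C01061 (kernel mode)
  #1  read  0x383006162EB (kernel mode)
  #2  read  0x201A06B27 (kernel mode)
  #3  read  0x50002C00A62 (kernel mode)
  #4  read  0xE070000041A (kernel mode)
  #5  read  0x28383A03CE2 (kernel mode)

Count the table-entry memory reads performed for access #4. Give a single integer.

Trace:
#0 VA=0x80103C01061 (r,kernel):
  L0: frame=0x15 idx=16 entry=0x18007 [P=1 RW=1 US=1 PS=0]
  L1: frame=0x18 idx=4 entry=0x1A007 [P=1 RW=1 US=1 PS=0]
  L2: frame=0x1A idx=30 entry=0x1B007 [P=1 RW=1 US=1 PS=0]
  L3: frame=0x1B idx=1 entry=0x1F007 [P=1 RW=1 US=1 PS=0]
  ✓ 0x1F061  — 4 lookups
#1 VA=0x383006162EB (r,kernel):
  L0: frame=0x15 idx=7 entry=0x21007 [P=1 RW=1 US=1 PS=0]
  L1: frame=0x21 idx=12 entry=0x25007 [P=1 RW=1 US=1 PS=0]
  L2: frame=0x25 idx=3 entry=0x28007 [P=1 RW=1 US=1 PS=0]
  L3: frame=0x28 idx=22 entry=0x2A007 [P=1 RW=1 US=1 PS=0]
  ✓ 0x2A2EB  — 4 lookups
#2 VA=0x201A06B27 (r,kernel):
  L0: frame=0x15 idx=0 entry=0x2E007 [P=1 RW=1 US=1 PS=0]
  L1: frame=0x2E idx=8 entry=0x2F007 [P=1 RW=1 US=1 PS=0]
  L2: frame=0x2F idx=13 entry=0x30007 [P=1 RW=1 US=1 PS=0]
  L3: frame=0x30 idx=6 entry=0x34007 [P=1 RW=1 US=1 PS=0]
  ✓ 0x34B27  — 4 lookups
#3 VA=0x50002C00A62 (r,kernel):
  L0: frame=0x15 idx=10 entry=0x35007 [P=1 RW=1 US=1 PS=0]
  L1: frame=0x35 idx=0 entry=0x38007 [P=1 RW=1 US=1 PS=0]
  L2: frame=0x38 idx=22 entry=0x12000 [P=0 RW=0 US=0 PS=0]
  ✗ PAGE_NOT_PRESENT  [3 reads]
#4 VA=0xE070000041A (r,kernel):
  L0: frame=0x15 idx=28 entry=0x3B007 [P=1 RW=1 US=1 PS=0]
  L1: frame=0x3B idx=28 entry=0x3D002 [P=0 RW=1 US=0 PS=0]
  ✗ PAGE_NOT_PRESENT  [2 reads]
#5 VA=0x28383A03CE2 (r,kernel):
  L0: frame=0x15 idx=5 entry=0x3F007 [P=1 RW=1 US=1 PS=0]
  L1: frame=0x3F idx=14 entry=0x40007 [P=1 RW=1 US=1 PS=0]
  L2: frame=0x40 idx=29 entry=0x41007 [P=1 RW=1 US=1 PS=0]
  L3: frame=0x41 idx=3 entry=0x45007 [P=1 RW=1 US=1 PS=0]
  ✓ 0x45CE2  — 4 lookups

Entries read for #4: 2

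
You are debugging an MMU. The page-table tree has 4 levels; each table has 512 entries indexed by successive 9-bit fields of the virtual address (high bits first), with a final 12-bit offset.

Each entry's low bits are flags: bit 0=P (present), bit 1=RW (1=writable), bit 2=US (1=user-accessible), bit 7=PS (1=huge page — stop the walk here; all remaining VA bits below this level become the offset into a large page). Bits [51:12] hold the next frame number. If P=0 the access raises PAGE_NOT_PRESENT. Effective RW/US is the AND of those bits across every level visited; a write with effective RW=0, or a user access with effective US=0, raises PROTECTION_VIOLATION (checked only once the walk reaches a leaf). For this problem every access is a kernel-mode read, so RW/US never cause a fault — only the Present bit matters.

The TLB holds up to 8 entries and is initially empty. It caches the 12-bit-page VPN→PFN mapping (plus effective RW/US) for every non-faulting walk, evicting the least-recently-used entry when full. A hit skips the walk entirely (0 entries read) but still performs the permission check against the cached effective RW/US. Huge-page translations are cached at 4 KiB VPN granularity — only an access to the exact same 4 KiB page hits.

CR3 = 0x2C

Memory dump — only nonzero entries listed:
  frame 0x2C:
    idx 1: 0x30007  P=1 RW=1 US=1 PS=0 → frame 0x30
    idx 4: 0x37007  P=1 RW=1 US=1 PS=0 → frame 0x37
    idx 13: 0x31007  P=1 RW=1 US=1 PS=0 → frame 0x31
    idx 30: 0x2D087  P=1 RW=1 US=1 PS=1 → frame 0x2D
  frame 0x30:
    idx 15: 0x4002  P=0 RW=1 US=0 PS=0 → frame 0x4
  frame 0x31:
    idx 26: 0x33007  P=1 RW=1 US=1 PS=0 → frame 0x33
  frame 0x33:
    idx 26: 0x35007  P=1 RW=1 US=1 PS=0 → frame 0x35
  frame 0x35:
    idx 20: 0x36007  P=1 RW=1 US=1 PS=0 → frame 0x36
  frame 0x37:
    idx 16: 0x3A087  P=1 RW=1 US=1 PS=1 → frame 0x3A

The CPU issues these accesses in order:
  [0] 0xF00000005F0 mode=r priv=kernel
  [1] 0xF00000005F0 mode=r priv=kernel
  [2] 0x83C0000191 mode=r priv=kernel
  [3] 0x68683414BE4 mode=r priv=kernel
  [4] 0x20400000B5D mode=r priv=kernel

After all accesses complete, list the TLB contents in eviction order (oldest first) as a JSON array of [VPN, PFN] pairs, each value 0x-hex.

Trace:
#0 VA=0xF00000005F0 (r,kernel):
  L0: frame=0x2C idx=30 entry=0x2D087 [P=1 RW=1 US=1 PS=1]
  → PA=0x2D5F0 (huge @L0)  (1 entries read)
#1 VA=0xF00000005F0 (r,kernel):
  TLB hit vpn=0xF0000000 → PA=0x2D5F0
#2 VA=0x83C0000191 (r,kernel):
  L0: frame=0x2C idx=1 entry=0x30007 [P=1 RW=1 US=1 PS=0]
  L1: frame=0x30 idx=15 entry=0x4002 [P=0 RW=1 US=0 PS=0]
  ⇒ fault: PAGE_NOT_PRESENT  — 2 lookups
#3 VA=0x68683414BE4 (r,kernel):
  L0: frame=0x2C idx=13 entry=0x31007 [P=1 RW=1 US=1 PS=0]
  L1: frame=0x31 idx=26 entry=0x33007 [P=1 RW=1 US=1 PS=0]
  L2: frame=0x33 idx=26 entry=0x35007 [P=1 RW=1 US=1 PS=0]
  L3: frame=0x35 idx=20 entry=0x36007 [P=1 RW=1 US=1 PS=0]
  → PA=0x36BE4  (4 entries read)
#4 VA=0x20400000B5D (r,kernel):
  L0: frame=0x2C idx=4 entry=0x37007 [P=1 RW=1 US=1 PS=0]
  L1: frame=0x37 idx=16 entry=0x3A087 [P=1 RW=1 US=1 PS=1]
  → PA=0x3AB5D (huge @L1)  (2 entries read)

TLB: [["0xF0000000", "0x2D"], ["0x68683414", "0x36"], ["0x20400000", "0x3A"]]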